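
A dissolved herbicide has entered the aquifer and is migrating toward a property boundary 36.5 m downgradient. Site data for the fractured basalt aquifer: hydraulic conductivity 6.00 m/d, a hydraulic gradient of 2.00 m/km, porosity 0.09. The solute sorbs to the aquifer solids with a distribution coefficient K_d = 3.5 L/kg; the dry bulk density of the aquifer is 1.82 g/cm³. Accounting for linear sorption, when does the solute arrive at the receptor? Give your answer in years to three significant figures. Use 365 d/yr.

Darcy flux q = K·i = 6.00 × 0.0020 = 0.01200 m/d
v = Ki/n = 6.00·0.0020/0.09 = 0.1333 m/d
Retardation R = 1 + ρ_b·K_d/n = 1 + 1.82×3.5/0.09 = 71.78
Contaminant velocity v_c = v/R = 0.1333/71.78 = 0.001858 m/d
t = L/v_c = 36.5/0.001858 = 19650 d
   = 19650/365 = 53.8 yr

53.8 years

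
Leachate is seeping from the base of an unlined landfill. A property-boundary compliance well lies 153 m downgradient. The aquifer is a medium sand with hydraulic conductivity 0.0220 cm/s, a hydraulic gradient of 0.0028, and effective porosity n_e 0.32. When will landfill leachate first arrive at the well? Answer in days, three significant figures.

920 days

K = 0.0220 cm/s × 864 = 19.01 m/d
Darcy flux q = K·i = 19.01 × 0.0028 = 0.05322 m/d
Average linear velocity = 0.05322 / 0.32 = 0.1663 m/d
t = L / v = 153 / 0.1663 = 919.9 d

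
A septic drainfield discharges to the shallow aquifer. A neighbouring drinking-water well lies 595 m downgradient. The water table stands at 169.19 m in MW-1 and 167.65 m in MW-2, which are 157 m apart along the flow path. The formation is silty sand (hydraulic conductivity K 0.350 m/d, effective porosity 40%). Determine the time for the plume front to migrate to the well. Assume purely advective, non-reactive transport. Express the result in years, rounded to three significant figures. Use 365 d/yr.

Hydraulic gradient i = (169.19 − 167.65) / 157 = 1.54 / 157 = 0.009809
Specific discharge q = 0.350 × 0.009809 = 0.003433 m/d
v = Ki/n = 0.350·0.009809/0.40 = 0.008583 m/d
t = L / v = 595 / 0.008583 = 69320 d
   = 69320 / 365 = 190 yr

190 years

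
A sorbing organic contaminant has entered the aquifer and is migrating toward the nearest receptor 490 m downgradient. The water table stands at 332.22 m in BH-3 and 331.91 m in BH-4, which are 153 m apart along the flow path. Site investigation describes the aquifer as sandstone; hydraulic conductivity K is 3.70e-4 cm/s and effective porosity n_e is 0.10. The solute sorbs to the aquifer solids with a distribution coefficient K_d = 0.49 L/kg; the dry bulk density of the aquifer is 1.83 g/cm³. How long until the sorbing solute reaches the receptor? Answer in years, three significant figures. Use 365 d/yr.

Hydraulic gradient i = (332.22 − 331.91) / 153 = 0.31 / 153 = 0.002026
K = 3.70e-4 cm/s × 864 = 0.3197 m/d
Darcy flux q = K·i = 0.3197 × 0.002026 = 6.477e-4 m/d
v_s = q/n_e = 6.477e-4/0.10 = 0.006477 m/d
Retardation R = 1 + ρ_b·K_d/n = 1 + 1.83×0.49/0.10 = 9.967
Contaminant velocity v_c = v/R = 0.006477/9.967 = 6.499e-4 m/d
t = L/v_c = 490/6.499e-4 = 754000 d
   = 754000/365 = 2070 yr

2070 years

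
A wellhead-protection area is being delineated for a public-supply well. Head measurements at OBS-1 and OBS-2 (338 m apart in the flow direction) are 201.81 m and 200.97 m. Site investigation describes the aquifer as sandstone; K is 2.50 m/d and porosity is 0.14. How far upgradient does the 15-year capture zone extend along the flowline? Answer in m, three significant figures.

243 m

Hydraulic gradient i = (201.81 − 200.97) / 338 = 0.84 / 338 = 0.002485
q = Ki = 2.50 × 0.002485 = 0.006213 m/d
v_s = q/n_e = 0.006213/0.14 = 0.04438 m/d
T = 15 yr × 365 = 5475 d
L = v × T = 0.04438 × 5475 = 243.0 m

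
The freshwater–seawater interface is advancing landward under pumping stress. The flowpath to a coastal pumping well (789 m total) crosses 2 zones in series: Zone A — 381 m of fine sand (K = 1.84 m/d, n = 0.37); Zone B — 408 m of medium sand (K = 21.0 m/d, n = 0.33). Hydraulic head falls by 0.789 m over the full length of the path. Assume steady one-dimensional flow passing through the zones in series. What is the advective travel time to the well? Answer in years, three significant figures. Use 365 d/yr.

217 years

Continuity: the same q passes through each zone, so ΔH = q·Σ(L_j/K_j) — the zones act as resistances in series.
Σ(L/K) = 381/1.84 + 408/21.0 = 207.1 + 19.43 = 226.5 d
q = ΔH / Σ(L/K) = 0.789 / 226.5 = 0.003484 m/d (same in every zone)
Zone A: v = q/n = 0.003484/0.37 = 0.009415 m/d → t_A = 381/0.009415 = 40470 d
Zone B: v = q/n = 0.003484/0.33 = 0.01056 m/d → t_B = 408/0.01056 = 38650 d
Total t = 40470 + 38650 = 79120 d
   = 79120 / 365 = 217 yr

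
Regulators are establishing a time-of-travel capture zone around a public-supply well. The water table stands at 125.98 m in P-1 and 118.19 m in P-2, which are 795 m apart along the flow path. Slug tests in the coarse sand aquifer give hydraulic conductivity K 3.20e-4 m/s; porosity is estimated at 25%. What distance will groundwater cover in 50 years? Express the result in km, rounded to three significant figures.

19.8 km

Hydraulic gradient i = (125.98 − 118.19) / 795 = 7.79 / 795 = 0.009799
K = 3.20e-4 m/s × 86400 s/d = 27.65 m/d
q = Ki = 27.65 × 0.009799 = 0.2709 m/d
v_s = q/n_e = 0.2709/0.25 = 1.084 m/d
T = 50 yr × 365 = 18250 d
L = v × T = 1.084 × 18250 = 19780 m
   = 19.8 km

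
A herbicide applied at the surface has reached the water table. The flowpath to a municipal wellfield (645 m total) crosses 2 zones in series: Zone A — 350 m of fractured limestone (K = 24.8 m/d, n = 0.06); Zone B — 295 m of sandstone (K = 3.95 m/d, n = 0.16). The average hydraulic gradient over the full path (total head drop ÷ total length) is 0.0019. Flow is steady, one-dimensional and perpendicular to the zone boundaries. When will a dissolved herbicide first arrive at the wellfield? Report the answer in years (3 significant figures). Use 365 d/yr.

13.5 years

Continuity: the same q passes through each zone, so ΔH = q·Σ(L_j/K_j) — the zones act as resistances in series.
Σ(L/K) = 350/24.8 + 295/3.95 = 14.11 + 74.68 = 88.80 d
K_eq = L_total / Σ(L/K) = 645 / 88.80 = 7.264 m/d
q = K_eq · i = 7.264 × 0.0019 = 0.01380 m/d (same in every zone)
Zone A: v = q/n = 0.01380/0.06 = 0.2300 m/d → t_A = 350/0.2300 = 1522 d
Zone B: v = q/n = 0.01380/0.16 = 0.08626 m/d → t_B = 295/0.08626 = 3420 d
Total t = 1522 + 3420 = 4942 d
   = 4942 / 365 = 13.5 yr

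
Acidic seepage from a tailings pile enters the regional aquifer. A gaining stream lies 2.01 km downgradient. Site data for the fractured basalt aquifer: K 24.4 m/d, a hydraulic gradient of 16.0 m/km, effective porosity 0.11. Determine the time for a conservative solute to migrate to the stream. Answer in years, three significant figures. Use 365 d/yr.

1.55 years

Specific discharge q = 24.4 × 0.016 = 0.3904 m/d
v = Ki/n = 24.4·0.016/0.11 = 3.549 m/d
L = 2.01 km = 2010 m
t = L / v = 2010 / 3.549 = 566.3 d
   = 566.3 / 365 = 1.55 yr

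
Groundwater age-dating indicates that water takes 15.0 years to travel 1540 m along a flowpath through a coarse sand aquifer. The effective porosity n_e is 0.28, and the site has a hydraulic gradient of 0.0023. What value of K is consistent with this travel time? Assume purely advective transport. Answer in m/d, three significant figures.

34.2 m/d

t = 15.0 years = 5475 d
v = L / t = 1540 / 5475 = 0.2813 m/d
K = v · n / i = 0.2813 × 0.28 / 0.0023 = 34.2 m/d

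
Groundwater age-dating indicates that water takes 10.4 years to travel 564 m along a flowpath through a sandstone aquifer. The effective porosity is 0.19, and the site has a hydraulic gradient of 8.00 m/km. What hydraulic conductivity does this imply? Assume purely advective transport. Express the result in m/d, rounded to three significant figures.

3.53 m/d

t = 10.4 years = 3796 d
v = L / t = 564 / 3796 = 0.1486 m/d
K = v · n / i = 0.1486 × 0.19 / 0.0080 = 3.53 m/d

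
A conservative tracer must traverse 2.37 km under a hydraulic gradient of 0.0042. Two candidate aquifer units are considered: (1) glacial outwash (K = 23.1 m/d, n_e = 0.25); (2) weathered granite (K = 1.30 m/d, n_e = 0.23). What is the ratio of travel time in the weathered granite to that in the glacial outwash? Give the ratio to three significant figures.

Unit 1 (glacial outwash): v = 23.1×0.0042/0.25 = 0.3881 m/d, t = 2370/0.3881 = 6107 d
Unit 2 (weathered granite): v = 1.30×0.0042/0.23 = 0.02374 m/d, t = 2370/0.02374 = 99840 d
t(weathered granite) / t(glacial outwash) = 99840/6107 = 16.3

16.3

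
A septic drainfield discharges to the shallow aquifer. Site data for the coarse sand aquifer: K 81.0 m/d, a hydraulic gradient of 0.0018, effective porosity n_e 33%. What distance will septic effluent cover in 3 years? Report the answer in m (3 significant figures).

Specific discharge q = 81.0 × 0.0018 = 0.1458 m/d
v_s = q/n_e = 0.1458/0.33 = 0.4418 m/d
T = 3 yr × 365 = 1095 d
L = v × T = 0.4418 × 1095 = 483.8 m

484 m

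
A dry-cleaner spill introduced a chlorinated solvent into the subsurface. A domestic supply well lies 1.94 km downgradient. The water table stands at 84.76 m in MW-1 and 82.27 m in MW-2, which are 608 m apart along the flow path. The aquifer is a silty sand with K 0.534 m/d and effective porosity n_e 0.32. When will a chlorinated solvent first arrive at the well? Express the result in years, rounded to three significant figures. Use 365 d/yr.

778 years

Hydraulic gradient i = (84.76 − 82.27) / 608 = 2.49 / 608 = 0.004095
q = Ki = 0.534 × 0.004095 = 0.002187 m/d
Seepage velocity v = q / n = 0.002187 / 0.32 = 0.006834 m/d
L = 1.94 km = 1940 m
t = L / v = 1940 / 0.006834 = 283900 d
   = 283900 / 365 = 778 yr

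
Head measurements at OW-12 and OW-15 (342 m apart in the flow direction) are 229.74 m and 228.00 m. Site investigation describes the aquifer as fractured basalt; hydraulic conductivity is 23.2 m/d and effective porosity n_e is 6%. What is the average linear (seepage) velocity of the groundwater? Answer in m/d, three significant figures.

1.97 m/d

Hydraulic gradient i = (229.74 − 228.00) / 342 = 1.74 / 342 = 0.005088
Darcy flux q = K·i = 23.2 × 0.005088 = 0.1180 m/d
Average linear velocity = 0.1180 / 0.06 = 1.967 m/d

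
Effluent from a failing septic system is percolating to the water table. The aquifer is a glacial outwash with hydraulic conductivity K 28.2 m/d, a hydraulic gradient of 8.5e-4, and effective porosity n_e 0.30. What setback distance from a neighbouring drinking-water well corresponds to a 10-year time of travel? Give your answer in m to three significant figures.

292 m

q = Ki = 28.2 × 8.5e-4 = 0.02397 m/d
v_s = q/n_e = 0.02397/0.30 = 0.07990 m/d
T = 10 yr × 365 = 3650 d
L = v × T = 0.07990 × 3650 = 291.6 m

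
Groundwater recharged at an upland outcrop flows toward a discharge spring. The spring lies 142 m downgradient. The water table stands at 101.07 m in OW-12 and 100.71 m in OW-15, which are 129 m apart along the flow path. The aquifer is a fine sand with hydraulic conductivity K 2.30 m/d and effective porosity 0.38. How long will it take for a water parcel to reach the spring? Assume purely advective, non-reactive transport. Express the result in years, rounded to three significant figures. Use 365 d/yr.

23.0 years

Hydraulic gradient i = (101.07 − 100.71) / 129 = 0.36 / 129 = 0.002791
Darcy flux q = K·i = 2.30 × 0.002791 = 0.006419 m/d
Average linear velocity = 0.006419 / 0.38 = 0.01689 m/d
t = L / v = 142 / 0.01689 = 8407 d
   = 8407 / 365 = 23.0 yr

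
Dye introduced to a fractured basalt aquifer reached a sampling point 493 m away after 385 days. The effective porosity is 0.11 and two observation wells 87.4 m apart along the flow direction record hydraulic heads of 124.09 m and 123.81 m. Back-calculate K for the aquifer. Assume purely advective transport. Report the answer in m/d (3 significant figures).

Hydraulic gradient i = (124.09 − 123.81) / 87.4 = 0.28 / 87.4 = 0.003204
v = L / t = 493 / 385 = 1.281 m/d
K = v · n / i = 1.281 × 0.11 / 0.003204 = 44.0 m/d

44.0 m/d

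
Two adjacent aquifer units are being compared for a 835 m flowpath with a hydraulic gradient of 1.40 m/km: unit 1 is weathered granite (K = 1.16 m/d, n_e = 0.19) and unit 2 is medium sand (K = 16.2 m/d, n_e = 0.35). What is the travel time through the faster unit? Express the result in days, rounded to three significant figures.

Unit 1 (weathered granite): v = 1.16×0.0014/0.19 = 0.008547 m/d, t = 835/0.008547 = 97690 d
Unit 2 (medium sand): v = 16.2×0.0014/0.35 = 0.06480 m/d, t = 835/0.06480 = 12890 d
Faster unit: t = 12900 d

12900 days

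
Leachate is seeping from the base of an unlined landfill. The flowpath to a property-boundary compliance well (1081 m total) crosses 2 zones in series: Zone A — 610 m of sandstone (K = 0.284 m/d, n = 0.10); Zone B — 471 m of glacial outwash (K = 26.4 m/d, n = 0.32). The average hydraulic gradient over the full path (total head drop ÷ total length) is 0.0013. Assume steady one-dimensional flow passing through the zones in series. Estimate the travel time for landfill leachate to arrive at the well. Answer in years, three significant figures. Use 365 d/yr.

Continuity: the same q passes through each zone, so ΔH = q·Σ(L_j/K_j) — the zones act as resistances in series.
Σ(L/K) = 610/0.284 + 471/26.4 = 2148 + 17.84 = 2166 d
K_eq = L_total / Σ(L/K) = 1081 / 2166 = 0.4991 m/d
q = K_eq · i = 0.4991 × 0.0013 = 6.489e-4 m/d (same in every zone)
Zone A: v = q/n = 6.489e-4/0.10 = 0.006489 m/d → t_A = 610/0.006489 = 94010 d
Zone B: v = q/n = 6.489e-4/0.32 = 0.002028 m/d → t_B = 471/0.002028 = 232300 d
Total t = 94010 + 232300 = 326300 d
   = 326300 / 365 = 894 yr

894 years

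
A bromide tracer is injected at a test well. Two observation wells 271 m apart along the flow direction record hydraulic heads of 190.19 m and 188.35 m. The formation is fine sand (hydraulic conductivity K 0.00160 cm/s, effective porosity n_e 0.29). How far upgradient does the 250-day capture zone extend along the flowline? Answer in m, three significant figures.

Hydraulic gradient i = (190.19 − 188.35) / 271 = 1.84 / 271 = 0.006790
K = 0.00160 cm/s × 864 = 1.382 m/d
Darcy flux q = K·i = 1.382 × 0.006790 = 0.009386 m/d
Seepage velocity v = q / n = 0.009386 / 0.29 = 0.03237 m/d
L = v × T = 0.03237 × 250 = 8.091 m

8.09 m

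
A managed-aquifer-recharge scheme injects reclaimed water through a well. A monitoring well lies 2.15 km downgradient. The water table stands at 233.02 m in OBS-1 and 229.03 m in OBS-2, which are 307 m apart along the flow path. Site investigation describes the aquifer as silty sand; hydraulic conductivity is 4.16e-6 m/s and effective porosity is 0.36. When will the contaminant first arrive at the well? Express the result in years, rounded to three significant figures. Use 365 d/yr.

454 years

Hydraulic gradient i = (233.02 − 229.03) / 307 = 3.99 / 307 = 0.01300
K = 4.16e-6 m/s × 86400 s/d = 0.3594 m/d
Specific discharge q = 0.3594 × 0.01300 = 0.004671 m/d
Average linear velocity = 0.004671 / 0.36 = 0.01298 m/d
L = 2.15 km = 2150 m
t = L / v = 2150 / 0.01298 = 165700 d
   = 165700 / 365 = 454 yr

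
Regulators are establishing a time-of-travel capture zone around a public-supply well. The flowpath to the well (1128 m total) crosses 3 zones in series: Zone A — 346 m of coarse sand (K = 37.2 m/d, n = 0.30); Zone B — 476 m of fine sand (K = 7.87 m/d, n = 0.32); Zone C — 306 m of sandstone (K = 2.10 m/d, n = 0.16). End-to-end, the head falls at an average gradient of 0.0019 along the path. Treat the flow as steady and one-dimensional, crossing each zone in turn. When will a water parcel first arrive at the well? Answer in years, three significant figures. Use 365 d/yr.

84.0 years

Continuity: the same q passes through each zone, so ΔH = q·Σ(L_j/K_j) — the zones act as resistances in series.
Σ(L/K) = 346/37.2 + 476/7.87 + 306/2.10 = 9.301 + 60.48 + 145.7 = 215.5 d
K_eq = L_total / Σ(L/K) = 1128 / 215.5 = 5.234 m/d
q = K_eq · i = 5.234 × 0.0019 = 0.009945 m/d (same in every zone)
Zone A: v = q/n = 0.009945/0.30 = 0.03315 m/d → t_A = 346/0.03315 = 10440 d
Zone B: v = q/n = 0.009945/0.32 = 0.03108 m/d → t_B = 476/0.03108 = 15320 d
Zone C: v = q/n = 0.009945/0.16 = 0.06216 m/d → t_C = 306/0.06216 = 4923 d
Total t = 10440 + 15320 + 4923 = 30680 d
   = 30680 / 365 = 84.0 yr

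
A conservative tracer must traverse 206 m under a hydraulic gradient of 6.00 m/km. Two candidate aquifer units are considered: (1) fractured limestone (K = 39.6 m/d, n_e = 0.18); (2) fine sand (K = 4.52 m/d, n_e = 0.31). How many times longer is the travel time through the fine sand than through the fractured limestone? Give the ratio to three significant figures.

15.1

Unit 1 (fractured limestone): v = 39.6×0.0060/0.18 = 1.320 m/d, t = 206/1.320 = 156.1 d
Unit 2 (fine sand): v = 4.52×0.0060/0.31 = 0.08748 m/d, t = 206/0.08748 = 2355 d
t(fine sand) / t(fractured limestone) = 2355/156.1 = 15.1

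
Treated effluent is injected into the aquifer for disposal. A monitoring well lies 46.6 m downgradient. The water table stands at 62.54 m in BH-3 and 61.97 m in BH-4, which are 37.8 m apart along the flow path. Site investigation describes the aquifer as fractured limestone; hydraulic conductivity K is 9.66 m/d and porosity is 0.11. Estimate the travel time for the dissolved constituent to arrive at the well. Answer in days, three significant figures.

Hydraulic gradient i = (62.54 − 61.97) / 37.8 = 0.57 / 37.8 = 0.01508
Specific discharge q = 9.66 × 0.01508 = 0.1457 m/d
Seepage velocity v = q / n = 0.1457 / 0.11 = 1.324 m/d
t = L / v = 46.6 / 1.324 = 35.19 d

35.2 days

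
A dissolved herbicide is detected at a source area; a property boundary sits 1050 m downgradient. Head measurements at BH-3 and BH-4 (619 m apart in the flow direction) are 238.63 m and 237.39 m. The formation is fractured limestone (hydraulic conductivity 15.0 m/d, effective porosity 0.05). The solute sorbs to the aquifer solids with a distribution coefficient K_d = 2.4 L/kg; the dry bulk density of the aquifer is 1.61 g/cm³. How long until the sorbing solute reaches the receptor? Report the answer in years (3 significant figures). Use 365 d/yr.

Hydraulic gradient i = (238.63 − 237.39) / 619 = 1.24 / 619 = 0.002003
Specific discharge q = 15.0 × 0.002003 = 0.03005 m/d
v_s = q/n_e = 0.03005/0.05 = 0.6010 m/d
Retardation R = 1 + ρ_b·K_d/n = 1 + 1.61×2.4/0.05 = 78.28
Contaminant velocity v_c = v/R = 0.6010/78.28 = 0.007677 m/d
t = L/v_c = 1050/0.007677 = 136800 d
   = 136800/365 = 375 yr

375 years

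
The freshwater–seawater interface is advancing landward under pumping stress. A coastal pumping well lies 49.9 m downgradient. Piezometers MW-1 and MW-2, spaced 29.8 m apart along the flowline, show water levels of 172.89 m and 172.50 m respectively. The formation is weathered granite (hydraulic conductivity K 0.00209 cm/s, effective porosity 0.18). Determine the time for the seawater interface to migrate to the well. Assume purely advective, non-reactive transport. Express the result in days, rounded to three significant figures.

Hydraulic gradient i = (172.89 − 172.50) / 29.8 = 0.39 / 29.8 = 0.01309
K = 0.00209 cm/s × 864 = 1.806 m/d
q = Ki = 1.806 × 0.01309 = 0.02363 m/d
Average linear velocity = 0.02363 / 0.18 = 0.1313 m/d
t = L / v = 49.9 / 0.1313 = 380.1 d

380 days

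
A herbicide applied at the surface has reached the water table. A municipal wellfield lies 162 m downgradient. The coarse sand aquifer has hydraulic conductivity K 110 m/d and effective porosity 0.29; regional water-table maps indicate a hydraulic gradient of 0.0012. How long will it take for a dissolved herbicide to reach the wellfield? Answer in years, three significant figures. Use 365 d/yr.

Darcy flux q = K·i = 110 × 0.0012 = 0.1320 m/d
Average linear velocity = 0.1320 / 0.29 = 0.4552 m/d
t = L / v = 162 / 0.4552 = 355.9 d
   = 355.9 / 365 = 0.975 yr

0.975 years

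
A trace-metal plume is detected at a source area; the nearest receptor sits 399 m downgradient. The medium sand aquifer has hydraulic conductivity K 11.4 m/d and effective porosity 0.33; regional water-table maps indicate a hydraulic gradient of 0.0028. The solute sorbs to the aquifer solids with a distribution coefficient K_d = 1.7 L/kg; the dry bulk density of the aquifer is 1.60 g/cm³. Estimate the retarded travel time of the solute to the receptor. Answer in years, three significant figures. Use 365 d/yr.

104 years

Darcy flux q = K·i = 11.4 × 0.0028 = 0.03192 m/d
v_s = q/n_e = 0.03192/0.33 = 0.09673 m/d
Retardation R = 1 + ρ_b·K_d/n = 1 + 1.60×1.7/0.33 = 9.242
Contaminant velocity v_c = v/R = 0.09673/9.242 = 0.01047 m/d
t = L/v_c = 399/0.01047 = 38120 d
   = 38120/365 = 104 yr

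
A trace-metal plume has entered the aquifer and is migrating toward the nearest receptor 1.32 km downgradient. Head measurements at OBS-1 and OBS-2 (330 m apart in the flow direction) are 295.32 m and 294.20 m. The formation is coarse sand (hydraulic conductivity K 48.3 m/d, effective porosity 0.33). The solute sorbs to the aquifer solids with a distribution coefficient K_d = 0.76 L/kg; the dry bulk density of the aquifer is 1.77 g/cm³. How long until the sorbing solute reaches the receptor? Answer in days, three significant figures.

13500 days

Hydraulic gradient i = (295.32 − 294.20) / 330 = 1.12 / 330 = 0.003394
q = Ki = 48.3 × 0.003394 = 0.1639 m/d
Seepage velocity v = q / n = 0.1639 / 0.33 = 0.4967 m/d
Retardation R = 1 + ρ_b·K_d/n = 1 + 1.77×0.76/0.33 = 5.076
Contaminant velocity v_c = v/R = 0.4967/5.076 = 0.09786 m/d
L = 1.32 km = 1320 m
t = L/v_c = 1320/0.09786 = 13490 d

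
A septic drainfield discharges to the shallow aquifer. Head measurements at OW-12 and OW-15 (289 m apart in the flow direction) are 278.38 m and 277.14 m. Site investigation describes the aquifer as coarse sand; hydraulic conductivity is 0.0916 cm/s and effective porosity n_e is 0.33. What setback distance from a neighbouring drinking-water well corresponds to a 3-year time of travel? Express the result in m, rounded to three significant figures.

Hydraulic gradient i = (278.38 − 277.14) / 289 = 1.24 / 289 = 0.004291
K = 0.0916 cm/s × 864 = 79.14 m/d
Specific discharge q = 79.14 × 0.004291 = 0.3396 m/d
v_s = q/n_e = 0.3396/0.33 = 1.029 m/d
T = 3 yr × 365 = 1095 d
L = v × T = 1.029 × 1095 = 1127 m

1130 m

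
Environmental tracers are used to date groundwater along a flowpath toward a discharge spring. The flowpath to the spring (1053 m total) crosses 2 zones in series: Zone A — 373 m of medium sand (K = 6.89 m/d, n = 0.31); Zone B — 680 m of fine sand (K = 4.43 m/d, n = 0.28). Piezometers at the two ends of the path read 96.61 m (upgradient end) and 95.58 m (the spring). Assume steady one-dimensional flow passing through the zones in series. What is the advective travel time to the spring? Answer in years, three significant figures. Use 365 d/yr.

Total head drop ΔH = 96.61 − 95.58 = 1.03 m
Continuity: the same q passes through each zone, so ΔH = q·Σ(L_j/K_j) — the zones act as resistances in series.
Σ(L/K) = 373/6.89 + 680/4.43 = 54.14 + 153.5 = 207.6 d
q = ΔH / Σ(L/K) = 1.03 / 207.6 = 0.004961 m/d (same in every zone)
Zone A: v = q/n = 0.004961/0.31 = 0.01600 m/d → t_A = 373/0.01600 = 23310 d
Zone B: v = q/n = 0.004961/0.28 = 0.01772 m/d → t_B = 680/0.01772 = 38380 d
Total t = 23310 + 38380 = 61690 d
   = 61690 / 365 = 169 yr

169 years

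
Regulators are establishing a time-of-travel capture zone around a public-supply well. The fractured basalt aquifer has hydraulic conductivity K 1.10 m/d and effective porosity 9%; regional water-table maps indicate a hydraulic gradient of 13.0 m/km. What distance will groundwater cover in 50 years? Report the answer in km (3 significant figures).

2.90 km

Darcy flux q = K·i = 1.10 × 0.013 = 0.01430 m/d
Average linear velocity = 0.01430 / 0.09 = 0.1589 m/d
T = 50 yr × 365 = 18250 d
L = v × T = 0.1589 × 18250 = 2900 m
   = 2.90 km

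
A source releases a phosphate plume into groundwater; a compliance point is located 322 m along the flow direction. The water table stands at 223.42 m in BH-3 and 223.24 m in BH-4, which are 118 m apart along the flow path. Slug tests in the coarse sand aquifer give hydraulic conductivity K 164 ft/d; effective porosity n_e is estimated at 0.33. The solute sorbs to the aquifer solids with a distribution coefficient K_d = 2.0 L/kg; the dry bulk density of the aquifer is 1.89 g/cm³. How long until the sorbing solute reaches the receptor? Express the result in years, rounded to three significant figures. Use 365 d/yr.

Hydraulic gradient i = (223.42 − 223.24) / 118 = 0.18 / 118 = 0.001525
K = 164 ft/d × 0.3048 = 49.99 m/d
q = Ki = 49.99 × 0.001525 = 0.07625 m/d
v_s = q/n_e = 0.07625/0.33 = 0.2311 m/d
Retardation R = 1 + ρ_b·K_d/n = 1 + 1.89×2.0/0.33 = 12.45
Contaminant velocity v_c = v/R = 0.2311/12.45 = 0.01855 m/d
t = L/v_c = 322/0.01855 = 17360 d
   = 17360/365 = 47.6 yr

47.6 years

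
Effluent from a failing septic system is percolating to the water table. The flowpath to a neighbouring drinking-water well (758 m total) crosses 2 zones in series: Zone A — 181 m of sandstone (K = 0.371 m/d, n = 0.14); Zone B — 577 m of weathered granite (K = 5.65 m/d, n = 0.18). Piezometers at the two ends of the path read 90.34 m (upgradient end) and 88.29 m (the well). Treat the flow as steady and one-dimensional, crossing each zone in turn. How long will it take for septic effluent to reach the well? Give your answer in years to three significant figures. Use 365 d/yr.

102 years

Total head drop ΔH = 90.34 − 88.29 = 2.05 m
Steady 1-D flow in series ⇒ the Darcy flux q is identical in every zone and the zone head losses add (resistances L/K in series).
Σ(L/K) = 181/0.371 + 577/5.65 = 487.9 + 102.1 = 590.0 d
q = ΔH / Σ(L/K) = 2.05 / 590.0 = 0.003475 m/d (same in every zone)
Zone A: v = q/n = 0.003475/0.14 = 0.02482 m/d → t_A = 181/0.02482 = 7293 d
Zone B: v = q/n = 0.003475/0.18 = 0.01930 m/d → t_B = 577/0.01930 = 29890 d
Total t = 7293 + 29890 = 37180 d
   = 37180 / 365 = 102 yr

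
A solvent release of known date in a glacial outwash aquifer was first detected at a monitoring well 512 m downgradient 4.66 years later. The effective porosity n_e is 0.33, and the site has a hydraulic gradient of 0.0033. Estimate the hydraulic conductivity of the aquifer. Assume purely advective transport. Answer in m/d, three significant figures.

30.1 m/d

t = 4.66 years = 1701 d
v = L / t = 512 / 1701 = 0.3010 m/d
K = v · n / i = 0.3010 × 0.33 / 0.0033 = 30.1 m/d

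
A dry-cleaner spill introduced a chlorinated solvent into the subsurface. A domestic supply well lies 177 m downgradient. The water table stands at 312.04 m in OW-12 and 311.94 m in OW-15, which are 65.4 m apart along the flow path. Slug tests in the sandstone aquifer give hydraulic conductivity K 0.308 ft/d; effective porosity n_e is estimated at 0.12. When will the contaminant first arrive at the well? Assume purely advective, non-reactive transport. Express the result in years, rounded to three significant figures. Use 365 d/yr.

Hydraulic gradient i = (312.04 − 311.94) / 65.4 = 0.10 / 65.4 = 0.001529
K = 0.308 ft/d × 0.3048 = 0.09388 m/d
Specific discharge q = 0.09388 × 0.001529 = 1.435e-4 m/d
Seepage velocity v = q / n = 1.435e-4 / 0.12 = 0.001196 m/d
t = L / v = 177 / 0.001196 = 148000 d
   = 148000 / 365 = 405 yr

405 years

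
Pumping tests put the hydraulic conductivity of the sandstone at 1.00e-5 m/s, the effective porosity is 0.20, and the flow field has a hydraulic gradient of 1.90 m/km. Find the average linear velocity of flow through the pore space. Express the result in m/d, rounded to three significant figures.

K = 1.00e-5 m/s × 86400 s/d = 0.8640 m/d
Darcy flux q = K·i = 0.8640 × 0.0019 = 0.001642 m/d
v = Ki/n = 0.8640·0.0019/0.20 = 0.008208 m/d

0.00821 m/d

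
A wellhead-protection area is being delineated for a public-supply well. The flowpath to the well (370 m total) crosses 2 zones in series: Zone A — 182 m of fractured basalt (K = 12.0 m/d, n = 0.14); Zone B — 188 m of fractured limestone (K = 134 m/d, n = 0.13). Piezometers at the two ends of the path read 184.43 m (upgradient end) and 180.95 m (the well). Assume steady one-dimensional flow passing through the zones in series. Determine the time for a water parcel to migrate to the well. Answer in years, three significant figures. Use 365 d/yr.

Total head drop ΔH = 184.43 − 180.95 = 3.48 m
Continuity: the same q passes through each zone, so ΔH = q·Σ(L_j/K_j) — the zones act as resistances in series.
Σ(L/K) = 182/12.0 + 188/134 = 15.17 + 1.403 = 16.57 d
q = ΔH / Σ(L/K) = 3.48 / 16.57 = 0.2100 m/d (same in every zone)
Zone A: v = q/n = 0.2100/0.14 = 1.500 m/d → t_A = 182/1.500 = 121.3 d
Zone B: v = q/n = 0.2100/0.13 = 1.616 m/d → t_B = 188/1.616 = 116.4 d
Total t = 121.3 + 116.4 = 237.7 d
   = 237.7 / 365 = 0.651 yr

0.651 years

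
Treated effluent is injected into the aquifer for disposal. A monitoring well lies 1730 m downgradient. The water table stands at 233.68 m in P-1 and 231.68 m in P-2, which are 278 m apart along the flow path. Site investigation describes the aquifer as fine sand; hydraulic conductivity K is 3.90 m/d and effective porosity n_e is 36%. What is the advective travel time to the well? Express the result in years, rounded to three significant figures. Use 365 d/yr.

Hydraulic gradient i = (233.68 − 231.68) / 278 = 2.00 / 278 = 0.007194
Specific discharge q = 3.90 × 0.007194 = 0.02806 m/d
v_s = q/n_e = 0.02806/0.36 = 0.07794 m/d
t = L / v = 1730 / 0.07794 = 22200 d
   = 22200 / 365 = 60.8 yr

60.8 years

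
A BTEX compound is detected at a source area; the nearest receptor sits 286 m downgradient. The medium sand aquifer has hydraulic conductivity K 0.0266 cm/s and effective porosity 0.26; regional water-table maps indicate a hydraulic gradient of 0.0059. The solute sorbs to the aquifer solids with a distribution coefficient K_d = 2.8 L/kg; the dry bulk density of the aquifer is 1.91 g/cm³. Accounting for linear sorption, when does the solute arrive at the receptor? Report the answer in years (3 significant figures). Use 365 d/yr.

K = 0.0266 cm/s × 864 = 22.98 m/d
Specific discharge q = 22.98 × 0.0059 = 0.1356 m/d
Seepage velocity v = q / n = 0.1356 / 0.26 = 0.5215 m/d
Retardation R = 1 + ρ_b·K_d/n = 1 + 1.91×2.8/0.26 = 21.57
Contaminant velocity v_c = v/R = 0.5215/21.57 = 0.02418 m/d
t = L/v_c = 286/0.02418 = 11830 d
   = 11830/365 = 32.4 yr

32.4 years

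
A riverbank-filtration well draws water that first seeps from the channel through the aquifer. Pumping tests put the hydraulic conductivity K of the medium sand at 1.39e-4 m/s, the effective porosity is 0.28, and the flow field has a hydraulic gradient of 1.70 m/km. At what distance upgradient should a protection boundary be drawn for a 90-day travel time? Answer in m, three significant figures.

K = 1.39e-4 m/s × 86400 s/d = 12.01 m/d
Specific discharge q = 12.01 × 0.0017 = 0.02042 m/d
Average linear velocity = 0.02042 / 0.28 = 0.07292 m/d
L = v × T = 0.07292 × 90 = 6.562 m

6.56 m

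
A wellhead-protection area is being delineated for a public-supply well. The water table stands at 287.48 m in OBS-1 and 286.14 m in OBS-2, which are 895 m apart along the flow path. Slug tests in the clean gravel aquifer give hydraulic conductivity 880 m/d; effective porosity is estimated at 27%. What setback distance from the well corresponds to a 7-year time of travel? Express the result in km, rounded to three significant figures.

Hydraulic gradient i = (287.48 − 286.14) / 895 = 1.34 / 895 = 0.001497
q = Ki = 880 × 0.001497 = 1.318 m/d
v_s = q/n_e = 1.318/0.27 = 4.880 m/d
T = 7 yr × 365 = 2555 d
L = v × T = 4.880 × 2555 = 12470 m
   = 12.5 km

12.5 km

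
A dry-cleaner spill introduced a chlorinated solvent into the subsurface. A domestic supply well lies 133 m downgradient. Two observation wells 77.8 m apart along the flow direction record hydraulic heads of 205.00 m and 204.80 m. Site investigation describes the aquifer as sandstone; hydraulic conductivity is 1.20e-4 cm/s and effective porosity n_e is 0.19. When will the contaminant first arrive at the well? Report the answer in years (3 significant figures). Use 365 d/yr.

Hydraulic gradient i = (205.00 − 204.80) / 77.8 = 0.20 / 77.8 = 0.002571
K = 1.20e-4 cm/s × 864 = 0.1037 m/d
Darcy flux q = K·i = 0.1037 × 0.002571 = 2.665e-4 m/d
v = Ki/n = 0.1037·0.002571/0.19 = 0.001403 m/d
t = L / v = 133 / 0.001403 = 94810 d
   = 94810 / 365 = 260 yr

260 years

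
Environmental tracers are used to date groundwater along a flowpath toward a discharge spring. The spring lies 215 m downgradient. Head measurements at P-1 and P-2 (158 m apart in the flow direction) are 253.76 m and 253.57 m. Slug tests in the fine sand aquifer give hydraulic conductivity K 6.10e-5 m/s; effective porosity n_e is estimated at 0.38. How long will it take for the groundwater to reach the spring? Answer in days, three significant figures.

12900 days

Hydraulic gradient i = (253.76 − 253.57) / 158 = 0.19 / 158 = 0.001203
K = 6.10e-5 m/s × 86400 s/d = 5.270 m/d
Darcy flux q = K·i = 5.270 × 0.001203 = 0.006338 m/d
Average linear velocity = 0.006338 / 0.38 = 0.01668 m/d
t = L / v = 215 / 0.01668 = 12890 d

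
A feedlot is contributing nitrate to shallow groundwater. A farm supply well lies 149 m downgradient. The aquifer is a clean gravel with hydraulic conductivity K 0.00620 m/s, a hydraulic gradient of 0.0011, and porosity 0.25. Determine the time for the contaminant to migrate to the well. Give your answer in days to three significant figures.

63.2 days

K = 0.00620 m/s × 86400 s/d = 535.7 m/d
q = Ki = 535.7 × 0.0011 = 0.5892 m/d
v = Ki/n = 535.7·0.0011/0.25 = 2.357 m/d
t = L / v = 149 / 2.357 = 63.22 d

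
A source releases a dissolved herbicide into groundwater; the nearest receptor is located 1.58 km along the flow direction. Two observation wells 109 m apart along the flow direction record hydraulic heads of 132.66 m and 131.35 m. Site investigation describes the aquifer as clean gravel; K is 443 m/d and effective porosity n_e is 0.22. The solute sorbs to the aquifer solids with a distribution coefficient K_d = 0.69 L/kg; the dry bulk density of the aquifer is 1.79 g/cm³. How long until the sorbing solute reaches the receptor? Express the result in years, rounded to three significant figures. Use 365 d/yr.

1.18 years

Hydraulic gradient i = (132.66 − 131.35) / 109 = 1.31 / 109 = 0.01202
q = Ki = 443 × 0.01202 = 5.324 m/d
Average linear velocity = 5.324 / 0.22 = 24.20 m/d
Retardation R = 1 + ρ_b·K_d/n = 1 + 1.79×0.69/0.22 = 6.614
Contaminant velocity v_c = v/R = 24.20/6.614 = 3.659 m/d
L = 1.58 km = 1580 m
t = L/v_c = 1580/3.659 = 431.8 d
   = 431.8/365 = 1.18 yr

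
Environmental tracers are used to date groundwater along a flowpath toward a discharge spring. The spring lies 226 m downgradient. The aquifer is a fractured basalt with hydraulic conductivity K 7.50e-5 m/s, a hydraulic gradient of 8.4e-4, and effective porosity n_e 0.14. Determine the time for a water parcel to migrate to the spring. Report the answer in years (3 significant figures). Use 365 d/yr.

K = 7.50e-5 m/s × 86400 s/d = 6.480 m/d
Darcy flux q = K·i = 6.480 × 8.4e-4 = 0.005443 m/d
v = Ki/n = 6.480·8.4e-4/0.14 = 0.03888 m/d
t = L / v = 226 / 0.03888 = 5813 d
   = 5813 / 365 = 15.9 yr

15.9 years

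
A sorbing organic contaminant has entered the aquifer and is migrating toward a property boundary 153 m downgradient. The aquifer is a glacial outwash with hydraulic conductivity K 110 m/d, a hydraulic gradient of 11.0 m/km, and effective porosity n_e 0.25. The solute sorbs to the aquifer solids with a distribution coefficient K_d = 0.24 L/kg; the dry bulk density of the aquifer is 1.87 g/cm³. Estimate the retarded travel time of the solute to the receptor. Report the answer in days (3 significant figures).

88.4 days

Specific discharge q = 110 × 0.011 = 1.210 m/d
v_s = q/n_e = 1.210/0.25 = 4.840 m/d
Retardation R = 1 + ρ_b·K_d/n = 1 + 1.87×0.24/0.25 = 2.795
Contaminant velocity v_c = v/R = 4.840/2.795 = 1.732 m/d
t = L/v_c = 153/1.732 = 88.36 d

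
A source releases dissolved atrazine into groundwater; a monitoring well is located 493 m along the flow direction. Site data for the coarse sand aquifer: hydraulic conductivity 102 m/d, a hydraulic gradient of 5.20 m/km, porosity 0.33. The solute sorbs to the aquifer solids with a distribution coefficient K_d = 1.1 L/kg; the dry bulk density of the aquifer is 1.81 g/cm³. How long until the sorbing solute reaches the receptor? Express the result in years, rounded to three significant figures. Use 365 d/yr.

q = Ki = 102 × 0.0052 = 0.5304 m/d
v = Ki/n = 102·0.0052/0.33 = 1.607 m/d
Retardation R = 1 + ρ_b·K_d/n = 1 + 1.81×1.1/0.33 = 7.033
Contaminant velocity v_c = v/R = 1.607/7.033 = 0.2285 m/d
t = L/v_c = 493/0.2285 = 2157 d
   = 2157/365 = 5.91 yr

5.91 years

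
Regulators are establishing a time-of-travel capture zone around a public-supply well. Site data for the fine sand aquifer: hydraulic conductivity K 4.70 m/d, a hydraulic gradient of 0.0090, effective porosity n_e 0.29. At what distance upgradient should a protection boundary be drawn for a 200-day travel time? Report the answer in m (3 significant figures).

29.2 m

q = Ki = 4.70 × 0.0090 = 0.04230 m/d
Average linear velocity = 0.04230 / 0.29 = 0.1459 m/d
L = v × T = 0.1459 × 200 = 29.17 m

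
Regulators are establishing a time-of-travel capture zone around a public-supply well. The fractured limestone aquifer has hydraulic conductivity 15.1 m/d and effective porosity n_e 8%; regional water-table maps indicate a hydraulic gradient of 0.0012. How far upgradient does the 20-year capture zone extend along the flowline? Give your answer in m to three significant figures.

q = Ki = 15.1 × 0.0012 = 0.01812 m/d
Average linear velocity = 0.01812 / 0.08 = 0.2265 m/d
T = 20 yr × 365 = 7300 d
L = v × T = 0.2265 × 7300 = 1653 m

1650 m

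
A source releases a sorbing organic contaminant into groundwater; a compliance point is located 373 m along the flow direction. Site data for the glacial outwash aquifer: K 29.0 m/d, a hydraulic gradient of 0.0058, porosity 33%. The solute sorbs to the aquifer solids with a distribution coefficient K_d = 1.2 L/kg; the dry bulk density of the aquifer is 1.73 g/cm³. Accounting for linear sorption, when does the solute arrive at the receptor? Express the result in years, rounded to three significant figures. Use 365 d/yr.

14.6 years

Darcy flux q = K·i = 29.0 × 0.0058 = 0.1682 m/d
Seepage velocity v = q / n = 0.1682 / 0.33 = 0.5097 m/d
Retardation R = 1 + ρ_b·K_d/n = 1 + 1.73×1.2/0.33 = 7.291
Contaminant velocity v_c = v/R = 0.5097/7.291 = 0.06991 m/d
t = L/v_c = 373/0.06991 = 5336 d
   = 5336/365 = 14.6 yr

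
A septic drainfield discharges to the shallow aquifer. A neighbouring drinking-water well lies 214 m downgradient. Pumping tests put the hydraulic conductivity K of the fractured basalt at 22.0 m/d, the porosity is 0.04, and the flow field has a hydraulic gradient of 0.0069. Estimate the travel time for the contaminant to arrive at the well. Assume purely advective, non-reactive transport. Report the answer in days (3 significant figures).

Darcy flux q = K·i = 22.0 × 0.0069 = 0.1518 m/d
v_s = q/n_e = 0.1518/0.04 = 3.795 m/d
t = L / v = 214 / 3.795 = 56.39 d

56.4 days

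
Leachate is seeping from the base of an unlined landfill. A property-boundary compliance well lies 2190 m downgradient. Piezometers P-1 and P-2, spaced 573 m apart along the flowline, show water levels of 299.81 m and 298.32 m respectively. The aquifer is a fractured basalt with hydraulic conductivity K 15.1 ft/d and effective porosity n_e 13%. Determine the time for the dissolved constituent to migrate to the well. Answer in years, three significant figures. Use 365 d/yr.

Hydraulic gradient i = (299.81 − 298.32) / 573 = 1.49 / 573 = 0.002600
K = 15.1 ft/d × 0.3048 = 4.602 m/d
Specific discharge q = 4.602 × 0.002600 = 0.01197 m/d
v = Ki/n = 4.602·0.002600/0.13 = 0.09206 m/d
t = L / v = 2190 / 0.09206 = 23790 d
   = 23790 / 365 = 65.2 yr

65.2 years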